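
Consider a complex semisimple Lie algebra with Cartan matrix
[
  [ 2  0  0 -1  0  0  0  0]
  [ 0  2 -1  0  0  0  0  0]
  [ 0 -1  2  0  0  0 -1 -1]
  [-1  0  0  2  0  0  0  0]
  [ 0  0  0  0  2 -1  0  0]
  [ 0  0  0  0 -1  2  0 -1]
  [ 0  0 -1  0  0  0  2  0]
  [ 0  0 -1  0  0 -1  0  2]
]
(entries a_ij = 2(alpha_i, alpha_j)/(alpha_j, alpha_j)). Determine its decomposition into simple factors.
A_2 (sl(3)) + D_6 (so(12))

The diagram associated to this matrix has two connected components: the simple roots {alpha_1, alpha_4} form a chain of 2 nodes with single edges (A_2), and {alpha_2, alpha_3, alpha_5, alpha_6, alpha_7, alpha_8} form a chain of 4 nodes with a fork of two nodes at one end (D_6). A semisimple Lie algebra decomposes uniquely as the direct sum of simple ideals, one per connected component of its Dynkin diagram, so g ≅ A_2 ⊕ D_6 (dimension 8 + 66 = 74).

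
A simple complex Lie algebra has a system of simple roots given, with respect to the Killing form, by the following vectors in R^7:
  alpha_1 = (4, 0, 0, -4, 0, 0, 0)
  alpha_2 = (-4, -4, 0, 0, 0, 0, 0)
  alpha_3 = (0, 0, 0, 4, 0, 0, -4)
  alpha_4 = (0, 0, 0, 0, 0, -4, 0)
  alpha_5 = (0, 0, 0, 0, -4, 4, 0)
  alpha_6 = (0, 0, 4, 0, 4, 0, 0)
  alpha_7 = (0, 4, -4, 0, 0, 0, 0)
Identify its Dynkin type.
B_7 (so(15))

Compute the Cartan integers a_ij = 2(alpha_i, alpha_j)/(alpha_j, alpha_j); the resulting 7x7 Cartan matrix is
[[2, -1, -1, 0, 0, 0, 0], [-1, 2, 0, 0, 0, 0, -1], [-1, 0, 2, 0, 0, 0, 0], [0, 0, 0, 2, -1, 0, 0], [0, 0, 0, -2, 2, -1, 0], [0, 0, 0, 0, -1, 2, -1], [0, -1, 0, 0, 0, -1, 2]].
The roots have two lengths (squared-length ratio 2:1); the short ones are alpha_{4}. The associated Dynkin diagram is a chain of 7 nodes with a double edge at one end; the terminal node there is the unique short simple root (B_7), so the type is B_7 (the algebra so(15)).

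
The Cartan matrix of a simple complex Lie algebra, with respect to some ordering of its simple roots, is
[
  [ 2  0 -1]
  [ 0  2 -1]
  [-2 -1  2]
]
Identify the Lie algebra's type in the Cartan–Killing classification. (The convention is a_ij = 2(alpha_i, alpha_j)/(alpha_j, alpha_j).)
The matrix has rank 3 with 2's on the diagonal. Reading the off-diagonal entries as Dynkin edges (a single edge where a_ij = a_ji = -1; a double or triple edge where a_ij * a_ji = 2 or 3), the diagram is a chain of 3 nodes with a double edge at one end; the terminal node there is the unique short simple root (B_3). One simple-root ordering that puts it in standard form is (alpha_2, alpha_3, alpha_1). So the algebra is type B_3, i.e. so(7).

B3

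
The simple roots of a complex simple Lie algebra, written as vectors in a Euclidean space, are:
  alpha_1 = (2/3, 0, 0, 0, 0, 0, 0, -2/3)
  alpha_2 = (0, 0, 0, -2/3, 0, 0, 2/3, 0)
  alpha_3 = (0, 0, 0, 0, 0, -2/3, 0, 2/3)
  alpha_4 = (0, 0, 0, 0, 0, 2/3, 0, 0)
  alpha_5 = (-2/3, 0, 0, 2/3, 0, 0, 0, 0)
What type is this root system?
Compute the Cartan integers a_ij = 2(alpha_i, alpha_j)/(alpha_j, alpha_j); the resulting 5x5 Cartan matrix is
[[2, 0, -1, 0, -1], [0, 2, 0, 0, -1], [-1, 0, 2, -2, 0], [0, 0, -1, 2, 0], [-1, -1, 0, 0, 2]].
The roots have two lengths (squared-length ratio 2:1); the short ones are alpha_{4}. The associated Dynkin diagram is a chain of 5 nodes with a double edge at one end; the terminal node there is the unique short simple root (B_5), so the type is B_5 (the algebra so(11)).

type B_5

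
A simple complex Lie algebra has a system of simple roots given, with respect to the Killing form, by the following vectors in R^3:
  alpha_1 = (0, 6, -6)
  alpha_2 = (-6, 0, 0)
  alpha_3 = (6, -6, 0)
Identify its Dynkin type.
Compute the Cartan integers a_ij = 2(alpha_i, alpha_j)/(alpha_j, alpha_j); the resulting 3x3 Cartan matrix is
[[2, 0, -1], [0, 2, -1], [-1, -2, 2]].
The roots have two lengths (squared-length ratio 2:1); the short ones are alpha_{2}. The associated Dynkin diagram is a chain of 3 nodes with a double edge at one end; the terminal node there is the unique short simple root (B_3), so the type is B_3 (the algebra so(7)).

B_3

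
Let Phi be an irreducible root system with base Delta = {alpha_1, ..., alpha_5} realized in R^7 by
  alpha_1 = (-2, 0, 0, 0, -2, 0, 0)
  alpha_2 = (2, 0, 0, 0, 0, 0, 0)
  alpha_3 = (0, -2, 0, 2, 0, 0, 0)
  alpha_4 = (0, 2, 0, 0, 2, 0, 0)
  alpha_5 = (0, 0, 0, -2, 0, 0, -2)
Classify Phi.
type B_5

Compute the Cartan integers a_ij = 2(alpha_i, alpha_j)/(alpha_j, alpha_j); the resulting 5x5 Cartan matrix is
[[2, -2, 0, -1, 0], [-1, 2, 0, 0, 0], [0, 0, 2, -1, -1], [-1, 0, -1, 2, 0], [0, 0, -1, 0, 2]].
The roots have two lengths (squared-length ratio 2:1); the short ones are alpha_{2}. The associated Dynkin diagram is a chain of 5 nodes with a double edge at one end; the terminal node there is the unique short simple root (B_5), so the type is B_5 (the algebra so(11)).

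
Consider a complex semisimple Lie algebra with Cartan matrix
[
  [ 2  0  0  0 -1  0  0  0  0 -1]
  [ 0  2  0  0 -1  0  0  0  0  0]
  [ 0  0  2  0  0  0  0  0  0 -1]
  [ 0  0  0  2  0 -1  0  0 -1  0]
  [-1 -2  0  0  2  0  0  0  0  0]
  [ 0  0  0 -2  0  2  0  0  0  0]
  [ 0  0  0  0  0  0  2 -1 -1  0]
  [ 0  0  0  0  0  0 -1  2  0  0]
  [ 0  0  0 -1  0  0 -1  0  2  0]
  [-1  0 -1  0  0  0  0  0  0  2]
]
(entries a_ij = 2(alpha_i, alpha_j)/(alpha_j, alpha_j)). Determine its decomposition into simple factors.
B_5 (so(11)) + C_5 (sp(10))

The diagram associated to this matrix has two connected components: the simple roots {alpha_1, alpha_2, alpha_3, alpha_5, alpha_10} form a chain of 5 nodes with a double edge at one end; the terminal node there is the unique short simple root (B_5), and {alpha_4, alpha_6, alpha_7, alpha_8, alpha_9} form a chain of 5 nodes with a double edge at one end; the terminal node there is the unique long simple root (C_5). A semisimple Lie algebra decomposes uniquely as the direct sum of simple ideals, one per connected component of its Dynkin diagram, so g ≅ B_5 ⊕ C_5 (dimension 55 + 55 = 110).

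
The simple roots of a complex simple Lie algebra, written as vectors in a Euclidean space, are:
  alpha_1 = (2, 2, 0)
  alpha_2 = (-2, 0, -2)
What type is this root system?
A_2 (sl(3))

Compute the Cartan integers a_ij = 2(alpha_i, alpha_j)/(alpha_j, alpha_j); the resulting 2x2 Cartan matrix is
[[2, -1], [-1, 2]].
All simple roots have the same length, so the diagram is simply laced. The associated Dynkin diagram is a chain of 2 nodes with single edges (A_2), so the type is A_2 (the algebra sl(3)).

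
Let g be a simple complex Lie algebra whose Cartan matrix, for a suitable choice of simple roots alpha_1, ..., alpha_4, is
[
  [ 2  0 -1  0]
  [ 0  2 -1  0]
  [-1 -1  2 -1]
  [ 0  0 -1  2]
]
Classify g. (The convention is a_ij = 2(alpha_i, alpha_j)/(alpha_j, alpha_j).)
D4

The matrix has rank 4 with 2's on the diagonal. Reading the off-diagonal entries as Dynkin edges (a single edge where a_ij = a_ji = -1; a double or triple edge where a_ij * a_ji = 2 or 3), the diagram is a chain of 2 nodes with a fork of two nodes at one end (D_4). One simple-root ordering that puts it in standard form is (alpha_2, alpha_3, alpha_4, alpha_1). So the algebra is type D_4, i.e. so(8).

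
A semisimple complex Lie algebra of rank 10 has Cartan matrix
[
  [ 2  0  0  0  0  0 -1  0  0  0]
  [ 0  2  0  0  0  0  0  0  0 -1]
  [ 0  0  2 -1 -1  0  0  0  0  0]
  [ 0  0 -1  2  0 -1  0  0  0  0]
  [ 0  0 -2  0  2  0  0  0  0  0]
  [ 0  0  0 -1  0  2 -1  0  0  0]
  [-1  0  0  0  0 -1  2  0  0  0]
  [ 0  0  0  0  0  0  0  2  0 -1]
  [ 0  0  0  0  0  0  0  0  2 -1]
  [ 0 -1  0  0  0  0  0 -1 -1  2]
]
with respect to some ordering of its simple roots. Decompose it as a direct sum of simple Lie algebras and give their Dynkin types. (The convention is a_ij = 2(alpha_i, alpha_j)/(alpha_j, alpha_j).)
C_6 + D_4

The diagram associated to this matrix has two connected components: the simple roots {alpha_1, alpha_3, alpha_4, alpha_5, alpha_6, alpha_7} form a chain of 6 nodes with a double edge at one end; the terminal node there is the unique long simple root (C_6), and {alpha_2, alpha_8, alpha_9, alpha_10} form a chain of 2 nodes with a fork of two nodes at one end (D_4). A semisimple Lie algebra decomposes uniquely as the direct sum of simple ideals, one per connected component of its Dynkin diagram, so g ≅ C_6 ⊕ D_4 (dimension 78 + 28 = 106).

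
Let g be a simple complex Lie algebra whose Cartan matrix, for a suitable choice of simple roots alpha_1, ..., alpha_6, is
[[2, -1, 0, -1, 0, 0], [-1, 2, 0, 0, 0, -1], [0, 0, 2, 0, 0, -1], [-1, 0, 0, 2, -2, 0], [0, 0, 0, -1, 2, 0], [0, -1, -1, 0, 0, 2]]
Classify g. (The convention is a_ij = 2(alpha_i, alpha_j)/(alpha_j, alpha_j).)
The matrix has rank 6 with 2's on the diagonal. Reading the off-diagonal entries as Dynkin edges (a single edge where a_ij = a_ji = -1; a double or triple edge where a_ij * a_ji = 2 or 3), the diagram is a chain of 6 nodes with a double edge at one end; the terminal node there is the unique short simple root (B_6). One simple-root ordering that puts it in standard form is (alpha_3, alpha_6, alpha_2, alpha_1, alpha_4, alpha_5). So the algebra is type B_6, i.e. so(13).

B_6 (so(13))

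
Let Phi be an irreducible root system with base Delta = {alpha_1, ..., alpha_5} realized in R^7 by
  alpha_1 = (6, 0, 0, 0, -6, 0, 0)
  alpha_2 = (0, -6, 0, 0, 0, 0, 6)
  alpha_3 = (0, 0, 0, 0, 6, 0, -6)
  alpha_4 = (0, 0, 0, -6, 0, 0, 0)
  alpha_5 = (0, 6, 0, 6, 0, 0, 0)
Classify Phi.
Compute the Cartan integers a_ij = 2(alpha_i, alpha_j)/(alpha_j, alpha_j); the resulting 5x5 Cartan matrix is
[[2, 0, -1, 0, 0], [0, 2, -1, 0, -1], [-1, -1, 2, 0, 0], [0, 0, 0, 2, -1], [0, -1, 0, -2, 2]].
The roots have two lengths (squared-length ratio 2:1); the short ones are alpha_{4}. The associated Dynkin diagram is a chain of 5 nodes with a double edge at one end; the terminal node there is the unique short simple root (B_5), so the type is B_5 (the algebra so(11)).

B_5 (so(11))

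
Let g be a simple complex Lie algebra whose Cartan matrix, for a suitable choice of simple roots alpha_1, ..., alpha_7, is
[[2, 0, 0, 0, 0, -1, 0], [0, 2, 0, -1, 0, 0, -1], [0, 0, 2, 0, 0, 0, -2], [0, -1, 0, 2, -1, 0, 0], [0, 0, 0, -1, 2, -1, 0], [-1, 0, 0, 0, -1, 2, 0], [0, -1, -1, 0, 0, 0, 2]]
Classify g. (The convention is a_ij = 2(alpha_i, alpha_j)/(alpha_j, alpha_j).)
The matrix has rank 7 with 2's on the diagonal. Reading the off-diagonal entries as Dynkin edges (a single edge where a_ij = a_ji = -1; a double or triple edge where a_ij * a_ji = 2 or 3), the diagram is a chain of 7 nodes with a double edge at one end; the terminal node there is the unique long simple root (C_7). One simple-root ordering that puts it in standard form is (alpha_1, alpha_6, alpha_5, alpha_4, alpha_2, alpha_7, alpha_3). So the algebra is type C_7, i.e. sp(14).

C_7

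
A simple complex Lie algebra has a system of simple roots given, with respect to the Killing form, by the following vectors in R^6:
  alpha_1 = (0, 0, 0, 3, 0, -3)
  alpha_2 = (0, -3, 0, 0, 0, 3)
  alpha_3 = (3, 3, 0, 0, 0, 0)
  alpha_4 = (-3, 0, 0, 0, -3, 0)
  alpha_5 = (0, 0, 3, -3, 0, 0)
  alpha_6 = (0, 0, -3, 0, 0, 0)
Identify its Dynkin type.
Compute the Cartan integers a_ij = 2(alpha_i, alpha_j)/(alpha_j, alpha_j); the resulting 6x6 Cartan matrix is
[[2, -1, 0, 0, -1, 0], [-1, 2, -1, 0, 0, 0], [0, -1, 2, -1, 0, 0], [0, 0, -1, 2, 0, 0], [-1, 0, 0, 0, 2, -2], [0, 0, 0, 0, -1, 2]].
The roots have two lengths (squared-length ratio 2:1); the short ones are alpha_{6}. The associated Dynkin diagram is a chain of 6 nodes with a double edge at one end; the terminal node there is the unique short simple root (B_6), so the type is B_6 (the algebra so(13)).

type B_6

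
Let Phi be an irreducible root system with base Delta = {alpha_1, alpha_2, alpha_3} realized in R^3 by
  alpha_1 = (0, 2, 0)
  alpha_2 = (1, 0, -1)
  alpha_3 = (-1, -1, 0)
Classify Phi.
C_3 (sp(6))

Compute the Cartan integers a_ij = 2(alpha_i, alpha_j)/(alpha_j, alpha_j); the resulting 3x3 Cartan matrix is
[[2, 0, -2], [0, 2, -1], [-1, -1, 2]].
The roots have two lengths (squared-length ratio 2:1); the short ones are alpha_{2,3}. The associated Dynkin diagram is a chain of 3 nodes with a double edge at one end; the terminal node there is the unique long simple root (C_3), so the type is C_3 (the algebra sp(6)).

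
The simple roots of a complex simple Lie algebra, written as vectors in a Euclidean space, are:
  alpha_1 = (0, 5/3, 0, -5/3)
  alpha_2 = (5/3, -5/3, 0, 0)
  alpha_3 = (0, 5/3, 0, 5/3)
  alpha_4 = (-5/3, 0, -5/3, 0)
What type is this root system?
Compute the Cartan integers a_ij = 2(alpha_i, alpha_j)/(alpha_j, alpha_j); the resulting 4x4 Cartan matrix is
[[2, -1, 0, 0], [-1, 2, -1, -1], [0, -1, 2, 0], [0, -1, 0, 2]].
All simple roots have the same length, so the diagram is simply laced. The associated Dynkin diagram is a chain of 2 nodes with a fork of two nodes at one end (D_4), so the type is D_4 (the algebra so(8)).

D4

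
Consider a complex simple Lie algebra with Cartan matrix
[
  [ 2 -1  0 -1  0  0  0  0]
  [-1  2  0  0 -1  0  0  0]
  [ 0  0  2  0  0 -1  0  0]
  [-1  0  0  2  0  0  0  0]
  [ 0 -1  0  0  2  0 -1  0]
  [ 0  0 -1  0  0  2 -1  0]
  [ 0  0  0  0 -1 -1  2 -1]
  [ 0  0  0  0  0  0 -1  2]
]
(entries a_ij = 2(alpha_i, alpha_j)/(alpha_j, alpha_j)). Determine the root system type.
The matrix has rank 8 with 2's on the diagonal. Reading the off-diagonal entries as Dynkin edges (a single edge where a_ij = a_ji = -1; a double or triple edge where a_ij * a_ji = 2 or 3), the diagram is a chain of 7 nodes with one extra node attached to the third node from one end (E_8). One simple-root ordering that puts it in standard form is (alpha_3, alpha_8, alpha_6, alpha_7, alpha_5, alpha_2, alpha_1, alpha_4). So the algebra is type E_8.

type E_8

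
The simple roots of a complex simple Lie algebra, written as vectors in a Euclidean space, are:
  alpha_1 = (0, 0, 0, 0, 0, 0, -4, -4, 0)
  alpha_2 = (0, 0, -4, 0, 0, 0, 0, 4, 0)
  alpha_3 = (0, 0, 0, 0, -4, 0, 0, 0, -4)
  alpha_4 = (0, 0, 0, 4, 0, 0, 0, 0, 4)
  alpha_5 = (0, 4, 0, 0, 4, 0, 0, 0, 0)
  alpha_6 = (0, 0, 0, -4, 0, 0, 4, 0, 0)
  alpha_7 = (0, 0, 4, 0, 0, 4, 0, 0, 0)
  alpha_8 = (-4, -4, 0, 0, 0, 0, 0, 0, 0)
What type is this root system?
A_8

Compute the Cartan integers a_ij = 2(alpha_i, alpha_j)/(alpha_j, alpha_j); the resulting 8x8 Cartan matrix is
[[2, -1, 0, 0, 0, -1, 0, 0], [-1, 2, 0, 0, 0, 0, -1, 0], [0, 0, 2, -1, -1, 0, 0, 0], [0, 0, -1, 2, 0, -1, 0, 0], [0, 0, -1, 0, 2, 0, 0, -1], [-1, 0, 0, -1, 0, 2, 0, 0], [0, -1, 0, 0, 0, 0, 2, 0], [0, 0, 0, 0, -1, 0, 0, 2]].
All simple roots have the same length, so the diagram is simply laced. The associated Dynkin diagram is a chain of 8 nodes with single edges (A_8), so the type is A_8 (the algebra sl(9)).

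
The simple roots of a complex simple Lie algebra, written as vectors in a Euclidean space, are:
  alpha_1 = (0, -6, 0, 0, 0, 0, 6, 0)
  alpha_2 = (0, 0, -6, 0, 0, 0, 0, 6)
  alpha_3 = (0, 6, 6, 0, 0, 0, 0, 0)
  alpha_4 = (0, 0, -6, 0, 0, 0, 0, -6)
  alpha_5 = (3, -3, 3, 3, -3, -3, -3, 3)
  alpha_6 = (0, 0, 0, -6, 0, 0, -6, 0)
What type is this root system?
E6

Compute the Cartan integers a_ij = 2(alpha_i, alpha_j)/(alpha_j, alpha_j); the resulting 6x6 Cartan matrix is
[[2, 0, -1, 0, 0, -1], [0, 2, -1, 0, 0, 0], [-1, -1, 2, -1, 0, 0], [0, 0, -1, 2, -1, 0], [0, 0, 0, -1, 2, 0], [-1, 0, 0, 0, 0, 2]].
All simple roots have the same length, so the diagram is simply laced. The associated Dynkin diagram is a chain of 5 nodes with one extra node attached to the third node from one end (E_6), so the type is E_6.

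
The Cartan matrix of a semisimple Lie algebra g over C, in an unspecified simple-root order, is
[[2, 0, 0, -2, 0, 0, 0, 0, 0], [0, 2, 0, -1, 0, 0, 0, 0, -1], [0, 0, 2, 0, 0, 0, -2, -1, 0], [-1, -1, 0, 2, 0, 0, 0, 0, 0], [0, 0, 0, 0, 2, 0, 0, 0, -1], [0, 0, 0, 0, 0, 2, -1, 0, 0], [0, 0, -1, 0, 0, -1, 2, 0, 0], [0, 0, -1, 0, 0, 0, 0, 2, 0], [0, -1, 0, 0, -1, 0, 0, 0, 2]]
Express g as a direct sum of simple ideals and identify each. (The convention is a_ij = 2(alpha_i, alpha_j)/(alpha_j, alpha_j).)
type C_5 ⊕ type F_4

The diagram associated to this matrix has two connected components: the simple roots {alpha_1, alpha_2, alpha_4, alpha_5, alpha_9} form a chain of 5 nodes with a double edge at one end; the terminal node there is the unique long simple root (C_5), and {alpha_3, alpha_6, alpha_7, alpha_8} form a chain of 4 nodes with a double edge between the middle two (F_4). A semisimple Lie algebra decomposes uniquely as the direct sum of simple ideals, one per connected component of its Dynkin diagram, so g ≅ C_5 ⊕ F_4 (dimension 55 + 52 = 107).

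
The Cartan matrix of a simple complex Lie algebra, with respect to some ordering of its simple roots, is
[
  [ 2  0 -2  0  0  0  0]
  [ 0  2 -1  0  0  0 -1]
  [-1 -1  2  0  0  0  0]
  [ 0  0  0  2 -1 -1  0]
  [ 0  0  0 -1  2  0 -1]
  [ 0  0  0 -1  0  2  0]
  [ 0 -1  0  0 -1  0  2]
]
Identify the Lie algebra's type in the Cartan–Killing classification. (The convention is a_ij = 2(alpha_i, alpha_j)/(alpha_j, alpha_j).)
The matrix has rank 7 with 2's on the diagonal. Reading the off-diagonal entries as Dynkin edges (a single edge where a_ij = a_ji = -1; a double or triple edge where a_ij * a_ji = 2 or 3), the diagram is a chain of 7 nodes with a double edge at one end; the terminal node there is the unique long simple root (C_7). One simple-root ordering that puts it in standard form is (alpha_6, alpha_4, alpha_5, alpha_7, alpha_2, alpha_3, alpha_1). So the algebra is type C_7, i.e. sp(14).

C_7 (sp(14))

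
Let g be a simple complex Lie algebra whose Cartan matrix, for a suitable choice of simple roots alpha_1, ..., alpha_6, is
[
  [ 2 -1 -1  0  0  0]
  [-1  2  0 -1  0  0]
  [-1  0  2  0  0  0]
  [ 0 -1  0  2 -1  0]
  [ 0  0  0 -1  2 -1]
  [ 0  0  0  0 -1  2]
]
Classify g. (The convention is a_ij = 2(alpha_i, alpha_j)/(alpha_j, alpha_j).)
type A_6

The matrix has rank 6 with 2's on the diagonal. Reading the off-diagonal entries as Dynkin edges (a single edge where a_ij = a_ji = -1; a double or triple edge where a_ij * a_ji = 2 or 3), the diagram is a chain of 6 nodes with single edges (A_6). One simple-root ordering that puts it in standard form is (alpha_3, alpha_1, alpha_2, alpha_4, alpha_5, alpha_6). So the algebra is type A_6, i.e. sl(7).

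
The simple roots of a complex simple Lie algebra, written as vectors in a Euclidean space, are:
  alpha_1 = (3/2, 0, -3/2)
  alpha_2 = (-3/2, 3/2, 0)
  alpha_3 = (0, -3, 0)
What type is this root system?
C3

Compute the Cartan integers a_ij = 2(alpha_i, alpha_j)/(alpha_j, alpha_j); the resulting 3x3 Cartan matrix is
[[2, -1, 0], [-1, 2, -1], [0, -2, 2]].
The roots have two lengths (squared-length ratio 2:1); the short ones are alpha_{1,2}. The associated Dynkin diagram is a chain of 3 nodes with a double edge at one end; the terminal node there is the unique long simple root (C_3), so the type is C_3 (the algebra sp(6)).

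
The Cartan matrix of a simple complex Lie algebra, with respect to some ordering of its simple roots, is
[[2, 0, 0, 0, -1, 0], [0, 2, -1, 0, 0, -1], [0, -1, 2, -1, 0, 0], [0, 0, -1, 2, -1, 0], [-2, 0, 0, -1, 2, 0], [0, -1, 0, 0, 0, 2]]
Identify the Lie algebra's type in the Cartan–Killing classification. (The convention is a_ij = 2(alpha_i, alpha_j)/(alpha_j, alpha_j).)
The matrix has rank 6 with 2's on the diagonal. Reading the off-diagonal entries as Dynkin edges (a single edge where a_ij = a_ji = -1; a double or triple edge where a_ij * a_ji = 2 or 3), the diagram is a chain of 6 nodes with a double edge at one end; the terminal node there is the unique short simple root (B_6). One simple-root ordering that puts it in standard form is (alpha_6, alpha_2, alpha_3, alpha_4, alpha_5, alpha_1). So the algebra is type B_6, i.e. so(13).

B6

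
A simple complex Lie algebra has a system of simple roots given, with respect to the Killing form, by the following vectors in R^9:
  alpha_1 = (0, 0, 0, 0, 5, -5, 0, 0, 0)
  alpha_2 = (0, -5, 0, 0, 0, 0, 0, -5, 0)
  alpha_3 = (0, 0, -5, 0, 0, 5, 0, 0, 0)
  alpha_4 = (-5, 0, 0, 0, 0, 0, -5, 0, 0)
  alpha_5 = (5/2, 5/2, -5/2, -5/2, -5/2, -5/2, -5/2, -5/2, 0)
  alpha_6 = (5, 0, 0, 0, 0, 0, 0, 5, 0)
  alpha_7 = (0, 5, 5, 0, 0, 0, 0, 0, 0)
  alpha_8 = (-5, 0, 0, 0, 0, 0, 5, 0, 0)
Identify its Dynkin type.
E_8

Compute the Cartan integers a_ij = 2(alpha_i, alpha_j)/(alpha_j, alpha_j); the resulting 8x8 Cartan matrix is
[[2, 0, -1, 0, 0, 0, 0, 0], [0, 2, 0, 0, 0, -1, -1, 0], [-1, 0, 2, 0, 0, 0, -1, 0], [0, 0, 0, 2, 0, -1, 0, 0], [0, 0, 0, 0, 2, 0, 0, -1], [0, -1, 0, -1, 0, 2, 0, -1], [0, -1, -1, 0, 0, 0, 2, 0], [0, 0, 0, 0, -1, -1, 0, 2]].
All simple roots have the same length, so the diagram is simply laced. The associated Dynkin diagram is a chain of 7 nodes with one extra node attached to the third node from one end (E_8), so the type is E_8.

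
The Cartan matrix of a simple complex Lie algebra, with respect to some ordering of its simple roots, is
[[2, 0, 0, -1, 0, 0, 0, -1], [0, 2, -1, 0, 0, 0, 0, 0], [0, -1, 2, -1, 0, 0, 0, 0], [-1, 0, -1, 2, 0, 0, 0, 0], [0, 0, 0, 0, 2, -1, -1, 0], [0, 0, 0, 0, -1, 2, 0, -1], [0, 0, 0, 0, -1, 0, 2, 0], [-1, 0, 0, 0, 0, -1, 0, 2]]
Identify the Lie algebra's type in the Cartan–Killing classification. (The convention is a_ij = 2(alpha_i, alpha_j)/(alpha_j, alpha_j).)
The matrix has rank 8 with 2's on the diagonal. Reading the off-diagonal entries as Dynkin edges (a single edge where a_ij = a_ji = -1; a double or triple edge where a_ij * a_ji = 2 or 3), the diagram is a chain of 8 nodes with single edges (A_8). One simple-root ordering that puts it in standard form is (alpha_2, alpha_3, alpha_4, alpha_1, alpha_8, alpha_6, alpha_5, alpha_7). So the algebra is type A_8, i.e. sl(9).

type A_8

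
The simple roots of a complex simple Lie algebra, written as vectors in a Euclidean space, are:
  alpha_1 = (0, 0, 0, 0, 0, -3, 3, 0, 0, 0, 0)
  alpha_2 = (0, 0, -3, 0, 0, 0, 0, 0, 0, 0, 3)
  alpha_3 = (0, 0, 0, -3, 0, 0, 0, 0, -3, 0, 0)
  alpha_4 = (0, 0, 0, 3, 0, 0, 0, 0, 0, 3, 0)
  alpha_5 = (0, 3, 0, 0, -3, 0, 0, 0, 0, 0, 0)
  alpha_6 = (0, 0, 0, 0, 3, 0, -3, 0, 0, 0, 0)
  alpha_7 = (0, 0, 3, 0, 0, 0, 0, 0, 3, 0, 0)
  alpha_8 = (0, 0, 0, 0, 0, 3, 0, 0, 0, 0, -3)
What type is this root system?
Compute the Cartan integers a_ij = 2(alpha_i, alpha_j)/(alpha_j, alpha_j); the resulting 8x8 Cartan matrix is
[[2, 0, 0, 0, 0, -1, 0, -1], [0, 2, 0, 0, 0, 0, -1, -1], [0, 0, 2, -1, 0, 0, -1, 0], [0, 0, -1, 2, 0, 0, 0, 0], [0, 0, 0, 0, 2, -1, 0, 0], [-1, 0, 0, 0, -1, 2, 0, 0], [0, -1, -1, 0, 0, 0, 2, 0], [-1, -1, 0, 0, 0, 0, 0, 2]].
All simple roots have the same length, so the diagram is simply laced. The associated Dynkin diagram is a chain of 8 nodes with single edges (A_8), so the type is A_8 (the algebra sl(9)).

type A_8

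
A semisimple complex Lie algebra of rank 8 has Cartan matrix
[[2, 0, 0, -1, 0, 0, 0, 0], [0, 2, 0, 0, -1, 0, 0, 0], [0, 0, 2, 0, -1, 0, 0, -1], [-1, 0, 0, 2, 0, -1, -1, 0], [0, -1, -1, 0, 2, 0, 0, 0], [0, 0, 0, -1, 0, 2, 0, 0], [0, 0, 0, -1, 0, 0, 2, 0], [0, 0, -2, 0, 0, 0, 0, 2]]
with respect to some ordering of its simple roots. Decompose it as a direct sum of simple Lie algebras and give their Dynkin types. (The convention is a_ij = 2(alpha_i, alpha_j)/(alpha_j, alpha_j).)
The diagram associated to this matrix has two connected components: the simple roots {alpha_2, alpha_3, alpha_5, alpha_8} form a chain of 4 nodes with a double edge at one end; the terminal node there is the unique long simple root (C_4), and {alpha_1, alpha_4, alpha_6, alpha_7} form a chain of 2 nodes with a fork of two nodes at one end (D_4). A semisimple Lie algebra decomposes uniquely as the direct sum of simple ideals, one per connected component of its Dynkin diagram, so g ≅ C_4 ⊕ D_4 (dimension 36 + 28 = 64).

type C_4 + type D_4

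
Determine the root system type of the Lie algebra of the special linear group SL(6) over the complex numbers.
This is sl(6), which has dimension 6^2 - 1 = 35 and rank 6 - 1 = 5 (a Cartan subalgebra is the diagonal traceless matrices). In the classification of classical Lie algebras, the special linear algebra sl(n+1) has type A_n; here n = 5, so the Dynkin diagram is a chain of 5 nodes with single edges (A_5). Hence the type is A_5.

type A_5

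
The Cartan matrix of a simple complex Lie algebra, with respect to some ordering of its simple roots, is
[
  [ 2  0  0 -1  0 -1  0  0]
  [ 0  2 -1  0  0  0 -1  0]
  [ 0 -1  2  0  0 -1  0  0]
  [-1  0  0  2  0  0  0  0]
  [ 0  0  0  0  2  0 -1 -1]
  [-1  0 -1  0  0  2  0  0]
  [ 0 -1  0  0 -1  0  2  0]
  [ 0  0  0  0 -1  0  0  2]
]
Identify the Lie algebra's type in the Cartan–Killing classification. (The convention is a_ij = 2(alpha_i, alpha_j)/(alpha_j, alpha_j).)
The matrix has rank 8 with 2's on the diagonal. Reading the off-diagonal entries as Dynkin edges (a single edge where a_ij = a_ji = -1; a double or triple edge where a_ij * a_ji = 2 or 3), the diagram is a chain of 8 nodes with single edges (A_8). One simple-root ordering that puts it in standard form is (alpha_4, alpha_1, alpha_6, alpha_3, alpha_2, alpha_7, alpha_5, alpha_8). So the algebra is type A_8, i.e. sl(9).

A8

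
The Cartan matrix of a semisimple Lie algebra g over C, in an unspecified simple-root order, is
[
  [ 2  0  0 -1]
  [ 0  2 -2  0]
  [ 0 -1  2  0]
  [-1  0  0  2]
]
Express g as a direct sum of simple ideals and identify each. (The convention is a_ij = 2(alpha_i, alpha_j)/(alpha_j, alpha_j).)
The diagram associated to this matrix has two connected components: the simple roots {alpha_1, alpha_4} form a chain of 2 nodes with single edges (A_2), and {alpha_2, alpha_3} form a chain of 2 nodes with a double edge at one end; the terminal node there is the unique short simple root (B_2). A semisimple Lie algebra decomposes uniquely as the direct sum of simple ideals, one per connected component of its Dynkin diagram, so g ≅ A_2 ⊕ B_2 (dimension 8 + 10 = 18).

type A_2 + type B_2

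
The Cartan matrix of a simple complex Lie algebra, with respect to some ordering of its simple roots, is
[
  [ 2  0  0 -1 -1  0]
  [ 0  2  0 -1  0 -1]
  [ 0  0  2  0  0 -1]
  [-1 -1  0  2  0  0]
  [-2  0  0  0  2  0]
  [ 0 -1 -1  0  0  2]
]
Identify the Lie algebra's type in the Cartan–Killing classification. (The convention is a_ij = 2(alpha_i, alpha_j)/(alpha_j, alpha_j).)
C_6 (sp(12))

The matrix has rank 6 with 2's on the diagonal. Reading the off-diagonal entries as Dynkin edges (a single edge where a_ij = a_ji = -1; a double or triple edge where a_ij * a_ji = 2 or 3), the diagram is a chain of 6 nodes with a double edge at one end; the terminal node there is the unique long simple root (C_6). One simple-root ordering that puts it in standard form is (alpha_3, alpha_6, alpha_2, alpha_4, alpha_1, alpha_5). So the algebra is type C_6, i.e. sp(12).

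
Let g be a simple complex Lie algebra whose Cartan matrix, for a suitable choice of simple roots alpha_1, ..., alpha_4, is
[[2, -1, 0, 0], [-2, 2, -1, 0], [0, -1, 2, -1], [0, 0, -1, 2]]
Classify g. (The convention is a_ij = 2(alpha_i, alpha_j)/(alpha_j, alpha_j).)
The matrix has rank 4 with 2's on the diagonal. Reading the off-diagonal entries as Dynkin edges (a single edge where a_ij = a_ji = -1; a double or triple edge where a_ij * a_ji = 2 or 3), the diagram is a chain of 4 nodes with a double edge at one end; the terminal node there is the unique short simple root (B_4). One simple-root ordering that puts it in standard form is (alpha_4, alpha_3, alpha_2, alpha_1). So the algebra is type B_4, i.e. so(9).

B4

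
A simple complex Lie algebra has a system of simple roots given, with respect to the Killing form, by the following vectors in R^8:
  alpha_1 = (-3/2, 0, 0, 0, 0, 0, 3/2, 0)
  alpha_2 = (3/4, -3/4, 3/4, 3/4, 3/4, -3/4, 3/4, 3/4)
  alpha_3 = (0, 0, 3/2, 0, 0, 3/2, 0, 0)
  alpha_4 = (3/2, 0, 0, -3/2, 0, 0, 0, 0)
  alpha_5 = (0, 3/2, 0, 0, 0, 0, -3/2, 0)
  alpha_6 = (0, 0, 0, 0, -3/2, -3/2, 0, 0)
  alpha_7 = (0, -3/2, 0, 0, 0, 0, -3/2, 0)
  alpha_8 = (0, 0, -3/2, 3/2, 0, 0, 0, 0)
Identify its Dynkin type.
Compute the Cartan integers a_ij = 2(alpha_i, alpha_j)/(alpha_j, alpha_j); the resulting 8x8 Cartan matrix is
[[2, 0, 0, -1, -1, 0, -1, 0], [0, 2, 0, 0, -1, 0, 0, 0], [0, 0, 2, 0, 0, -1, 0, -1], [-1, 0, 0, 2, 0, 0, 0, -1], [-1, -1, 0, 0, 2, 0, 0, 0], [0, 0, -1, 0, 0, 2, 0, 0], [-1, 0, 0, 0, 0, 0, 2, 0], [0, 0, -1, -1, 0, 0, 0, 2]].
All simple roots have the same length, so the diagram is simply laced. The associated Dynkin diagram is a chain of 7 nodes with one extra node attached to the third node from one end (E_8), so the type is E_8.

E_8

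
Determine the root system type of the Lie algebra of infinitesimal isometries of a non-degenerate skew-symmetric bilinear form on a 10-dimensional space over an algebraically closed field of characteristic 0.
This is sp(10), which has dimension 10(10+1)/2 = 55 and rank 10/2 = 5. In the classification of classical Lie algebras, the symplectic algebra sp(2n) has type C_n; here n = 5, so the Dynkin diagram is a chain of 5 nodes with a double edge at one end; the terminal node there is the unique long simple root (C_5). Hence the type is C_5.

type C_5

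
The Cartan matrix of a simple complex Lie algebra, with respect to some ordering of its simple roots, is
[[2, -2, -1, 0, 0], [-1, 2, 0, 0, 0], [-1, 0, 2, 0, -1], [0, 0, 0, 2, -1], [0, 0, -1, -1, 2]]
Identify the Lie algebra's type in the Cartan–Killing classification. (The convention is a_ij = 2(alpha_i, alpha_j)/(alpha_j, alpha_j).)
The matrix has rank 5 with 2's on the diagonal. Reading the off-diagonal entries as Dynkin edges (a single edge where a_ij = a_ji = -1; a double or triple edge where a_ij * a_ji = 2 or 3), the diagram is a chain of 5 nodes with a double edge at one end; the terminal node there is the unique short simple root (B_5). One simple-root ordering that puts it in standard form is (alpha_4, alpha_5, alpha_3, alpha_1, alpha_2). So the algebra is type B_5, i.e. so(11).

B5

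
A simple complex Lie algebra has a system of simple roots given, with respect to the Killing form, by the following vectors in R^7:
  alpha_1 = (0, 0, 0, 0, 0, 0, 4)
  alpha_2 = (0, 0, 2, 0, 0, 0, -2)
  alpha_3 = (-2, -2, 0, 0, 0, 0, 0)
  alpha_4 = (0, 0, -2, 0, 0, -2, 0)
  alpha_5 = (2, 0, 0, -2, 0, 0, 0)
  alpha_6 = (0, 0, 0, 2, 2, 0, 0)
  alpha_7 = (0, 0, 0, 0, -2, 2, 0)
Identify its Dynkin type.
C_7 (sp(14))

Compute the Cartan integers a_ij = 2(alpha_i, alpha_j)/(alpha_j, alpha_j); the resulting 7x7 Cartan matrix is
[[2, -2, 0, 0, 0, 0, 0], [-1, 2, 0, -1, 0, 0, 0], [0, 0, 2, 0, -1, 0, 0], [0, -1, 0, 2, 0, 0, -1], [0, 0, -1, 0, 2, -1, 0], [0, 0, 0, 0, -1, 2, -1], [0, 0, 0, -1, 0, -1, 2]].
The roots have two lengths (squared-length ratio 2:1); the short ones are alpha_{2,3,4,5,6,7}. The associated Dynkin diagram is a chain of 7 nodes with a double edge at one end; the terminal node there is the unique long simple root (C_7), so the type is C_7 (the algebra sp(14)).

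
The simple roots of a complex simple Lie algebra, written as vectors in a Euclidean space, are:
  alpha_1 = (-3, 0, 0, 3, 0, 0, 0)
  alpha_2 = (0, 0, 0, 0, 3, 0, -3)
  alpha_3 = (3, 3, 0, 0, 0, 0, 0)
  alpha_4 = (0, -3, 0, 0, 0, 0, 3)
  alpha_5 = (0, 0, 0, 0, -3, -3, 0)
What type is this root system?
Compute the Cartan integers a_ij = 2(alpha_i, alpha_j)/(alpha_j, alpha_j); the resulting 5x5 Cartan matrix is
[[2, 0, -1, 0, 0], [0, 2, 0, -1, -1], [-1, 0, 2, -1, 0], [0, -1, -1, 2, 0], [0, -1, 0, 0, 2]].
All simple roots have the same length, so the diagram is simply laced. The associated Dynkin diagram is a chain of 5 nodes with single edges (A_5), so the type is A_5 (the algebra sl(6)).

A_5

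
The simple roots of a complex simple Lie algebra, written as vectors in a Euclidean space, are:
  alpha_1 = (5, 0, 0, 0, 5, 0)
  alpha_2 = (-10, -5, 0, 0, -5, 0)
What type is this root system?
G2

Compute the Cartan integers a_ij = 2(alpha_i, alpha_j)/(alpha_j, alpha_j); the resulting 2x2 Cartan matrix is
[[2, -1], [-3, 2]].
The roots have two lengths (squared-length ratio 3:1); the short ones are alpha_{1}. The associated Dynkin diagram is two nodes joined by a triple edge (G_2), so the type is G_2.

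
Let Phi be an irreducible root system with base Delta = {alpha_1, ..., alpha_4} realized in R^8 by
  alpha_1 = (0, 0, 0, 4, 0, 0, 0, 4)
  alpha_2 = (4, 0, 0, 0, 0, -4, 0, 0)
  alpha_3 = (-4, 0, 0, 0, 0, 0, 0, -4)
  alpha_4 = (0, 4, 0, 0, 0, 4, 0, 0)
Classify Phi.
Compute the Cartan integers a_ij = 2(alpha_i, alpha_j)/(alpha_j, alpha_j); the resulting 4x4 Cartan matrix is
[[2, 0, -1, 0], [0, 2, -1, -1], [-1, -1, 2, 0], [0, -1, 0, 2]].
All simple roots have the same length, so the diagram is simply laced. The associated Dynkin diagram is a chain of 4 nodes with single edges (A_4), so the type is A_4 (the algebra sl(5)).

A4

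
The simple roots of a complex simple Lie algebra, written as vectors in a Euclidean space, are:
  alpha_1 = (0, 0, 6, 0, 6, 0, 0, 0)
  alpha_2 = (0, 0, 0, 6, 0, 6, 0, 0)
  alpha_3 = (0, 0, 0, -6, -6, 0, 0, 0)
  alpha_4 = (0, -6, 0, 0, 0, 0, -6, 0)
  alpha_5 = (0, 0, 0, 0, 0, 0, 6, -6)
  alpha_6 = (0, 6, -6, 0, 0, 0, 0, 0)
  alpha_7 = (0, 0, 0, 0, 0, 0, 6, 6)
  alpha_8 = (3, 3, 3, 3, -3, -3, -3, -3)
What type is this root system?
Compute the Cartan integers a_ij = 2(alpha_i, alpha_j)/(alpha_j, alpha_j); the resulting 8x8 Cartan matrix is
[[2, 0, -1, 0, 0, -1, 0, 0], [0, 2, -1, 0, 0, 0, 0, 0], [-1, -1, 2, 0, 0, 0, 0, 0], [0, 0, 0, 2, -1, -1, -1, 0], [0, 0, 0, -1, 2, 0, 0, 0], [-1, 0, 0, -1, 0, 2, 0, 0], [0, 0, 0, -1, 0, 0, 2, -1], [0, 0, 0, 0, 0, 0, -1, 2]].
All simple roots have the same length, so the diagram is simply laced. The associated Dynkin diagram is a chain of 7 nodes with one extra node attached to the third node from one end (E_8), so the type is E_8.

E8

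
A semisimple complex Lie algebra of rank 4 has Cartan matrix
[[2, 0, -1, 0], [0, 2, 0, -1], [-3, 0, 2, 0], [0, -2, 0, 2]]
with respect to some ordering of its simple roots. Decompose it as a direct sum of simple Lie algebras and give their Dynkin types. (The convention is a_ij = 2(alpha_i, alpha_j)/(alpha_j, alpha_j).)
The diagram associated to this matrix has two connected components: the simple roots {alpha_2, alpha_4} form a chain of 2 nodes with a double edge at one end; the terminal node there is the unique short simple root (B_2), and {alpha_1, alpha_3} form two nodes joined by a triple edge (G_2). A semisimple Lie algebra decomposes uniquely as the direct sum of simple ideals, one per connected component of its Dynkin diagram, so g ≅ B_2 ⊕ G_2 (dimension 10 + 14 = 24).

type B_2 ⊕ type G_2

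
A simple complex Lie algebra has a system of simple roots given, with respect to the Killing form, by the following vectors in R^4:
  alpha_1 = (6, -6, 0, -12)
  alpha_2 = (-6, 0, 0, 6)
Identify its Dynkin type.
Compute the Cartan integers a_ij = 2(alpha_i, alpha_j)/(alpha_j, alpha_j); the resulting 2x2 Cartan matrix is
[[2, -3], [-1, 2]].
The roots have two lengths (squared-length ratio 3:1); the short ones are alpha_{2}. The associated Dynkin diagram is two nodes joined by a triple edge (G_2), so the type is G_2.

G_2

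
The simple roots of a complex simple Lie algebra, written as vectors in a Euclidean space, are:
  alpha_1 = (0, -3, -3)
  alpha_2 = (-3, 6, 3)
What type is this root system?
Compute the Cartan integers a_ij = 2(alpha_i, alpha_j)/(alpha_j, alpha_j); the resulting 2x2 Cartan matrix is
[[2, -1], [-3, 2]].
The roots have two lengths (squared-length ratio 3:1); the short ones are alpha_{1}. The associated Dynkin diagram is two nodes joined by a triple edge (G_2), so the type is G_2.

G_2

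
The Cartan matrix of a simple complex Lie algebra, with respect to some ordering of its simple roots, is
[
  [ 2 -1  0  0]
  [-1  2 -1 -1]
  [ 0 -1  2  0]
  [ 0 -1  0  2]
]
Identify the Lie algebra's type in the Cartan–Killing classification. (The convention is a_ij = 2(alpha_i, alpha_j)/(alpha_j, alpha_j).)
The matrix has rank 4 with 2's on the diagonal. Reading the off-diagonal entries as Dynkin edges (a single edge where a_ij = a_ji = -1; a double or triple edge where a_ij * a_ji = 2 or 3), the diagram is a chain of 2 nodes with a fork of two nodes at one end (D_4). One simple-root ordering that puts it in standard form is (alpha_1, alpha_2, alpha_3, alpha_4). So the algebra is type D_4, i.e. so(8).

D_4 (so(8))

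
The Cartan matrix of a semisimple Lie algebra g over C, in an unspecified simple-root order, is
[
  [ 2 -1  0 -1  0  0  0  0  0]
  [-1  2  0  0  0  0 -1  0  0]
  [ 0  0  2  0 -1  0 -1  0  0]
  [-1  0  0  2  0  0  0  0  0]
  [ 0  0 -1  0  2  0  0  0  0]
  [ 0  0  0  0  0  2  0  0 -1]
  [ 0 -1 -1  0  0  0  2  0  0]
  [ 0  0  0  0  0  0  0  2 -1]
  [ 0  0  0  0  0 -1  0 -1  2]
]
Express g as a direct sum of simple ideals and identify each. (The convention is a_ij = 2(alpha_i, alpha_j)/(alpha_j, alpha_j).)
A_3 (sl(4)) ⊕ A_6 (sl(7))

The diagram associated to this matrix has two connected components: the simple roots {alpha_6, alpha_8, alpha_9} form a chain of 3 nodes with single edges (A_3), and {alpha_1, alpha_2, alpha_3, alpha_4, alpha_5, alpha_7} form a chain of 6 nodes with single edges (A_6). A semisimple Lie algebra decomposes uniquely as the direct sum of simple ideals, one per connected component of its Dynkin diagram, so g ≅ A_3 ⊕ A_6 (dimension 15 + 48 = 63).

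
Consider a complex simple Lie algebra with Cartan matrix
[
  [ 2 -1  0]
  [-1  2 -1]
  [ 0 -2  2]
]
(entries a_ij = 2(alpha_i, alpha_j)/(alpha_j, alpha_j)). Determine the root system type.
C_3

The matrix has rank 3 with 2's on the diagonal. Reading the off-diagonal entries as Dynkin edges (a single edge where a_ij = a_ji = -1; a double or triple edge where a_ij * a_ji = 2 or 3), the diagram is a chain of 3 nodes with a double edge at one end; the terminal node there is the unique long simple root (C_3). One simple-root ordering that puts it in standard form is (alpha_1, alpha_2, alpha_3). So the algebra is type C_3, i.e. sp(6).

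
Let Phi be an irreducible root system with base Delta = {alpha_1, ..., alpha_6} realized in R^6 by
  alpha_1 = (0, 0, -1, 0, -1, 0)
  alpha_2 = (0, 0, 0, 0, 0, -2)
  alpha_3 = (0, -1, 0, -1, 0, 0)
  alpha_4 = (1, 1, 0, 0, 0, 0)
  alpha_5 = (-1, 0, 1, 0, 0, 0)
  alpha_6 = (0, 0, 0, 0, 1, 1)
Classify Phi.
Compute the Cartan integers a_ij = 2(alpha_i, alpha_j)/(alpha_j, alpha_j); the resulting 6x6 Cartan matrix is
[[2, 0, 0, 0, -1, -1], [0, 2, 0, 0, 0, -2], [0, 0, 2, -1, 0, 0], [0, 0, -1, 2, -1, 0], [-1, 0, 0, -1, 2, 0], [-1, -1, 0, 0, 0, 2]].
The roots have two lengths (squared-length ratio 2:1); the short ones are alpha_{1,3,4,5,6}. The associated Dynkin diagram is a chain of 6 nodes with a double edge at one end; the terminal node there is the unique long simple root (C_6), so the type is C_6 (the algebra sp(12)).

C_6 (sp(12))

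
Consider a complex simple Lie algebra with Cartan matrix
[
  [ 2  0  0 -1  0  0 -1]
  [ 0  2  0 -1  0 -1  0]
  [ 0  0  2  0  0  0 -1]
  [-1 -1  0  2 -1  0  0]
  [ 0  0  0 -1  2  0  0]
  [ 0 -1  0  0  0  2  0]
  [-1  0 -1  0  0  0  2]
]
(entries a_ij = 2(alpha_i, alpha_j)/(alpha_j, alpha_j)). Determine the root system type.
E_7

The matrix has rank 7 with 2's on the diagonal. Reading the off-diagonal entries as Dynkin edges (a single edge where a_ij = a_ji = -1; a double or triple edge where a_ij * a_ji = 2 or 3), the diagram is a chain of 6 nodes with one extra node attached to the third node from one end (E_7). One simple-root ordering that puts it in standard form is (alpha_6, alpha_5, alpha_2, alpha_4, alpha_1, alpha_7, alpha_3). So the algebra is type E_7.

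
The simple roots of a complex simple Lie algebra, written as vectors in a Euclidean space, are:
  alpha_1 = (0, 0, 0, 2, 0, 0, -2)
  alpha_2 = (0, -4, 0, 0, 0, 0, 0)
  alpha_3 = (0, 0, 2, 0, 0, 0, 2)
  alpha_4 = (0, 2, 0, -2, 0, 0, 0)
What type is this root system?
C_4

Compute the Cartan integers a_ij = 2(alpha_i, alpha_j)/(alpha_j, alpha_j); the resulting 4x4 Cartan matrix is
[[2, 0, -1, -1], [0, 2, 0, -2], [-1, 0, 2, 0], [-1, -1, 0, 2]].
The roots have two lengths (squared-length ratio 2:1); the short ones are alpha_{1,3,4}. The associated Dynkin diagram is a chain of 4 nodes with a double edge at one end; the terminal node there is the unique long simple root (C_4), so the type is C_4 (the algebra sp(8)).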